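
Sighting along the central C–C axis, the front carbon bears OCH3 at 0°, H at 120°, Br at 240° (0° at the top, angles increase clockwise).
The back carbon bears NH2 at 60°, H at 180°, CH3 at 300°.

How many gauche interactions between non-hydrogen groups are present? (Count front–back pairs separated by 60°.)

Non-H gauche pairs: OCH3(0°)/NH2(60°); OCH3(0°)/CH3(300°); Br(240°)/CH3(300°) — 3 interactions.

3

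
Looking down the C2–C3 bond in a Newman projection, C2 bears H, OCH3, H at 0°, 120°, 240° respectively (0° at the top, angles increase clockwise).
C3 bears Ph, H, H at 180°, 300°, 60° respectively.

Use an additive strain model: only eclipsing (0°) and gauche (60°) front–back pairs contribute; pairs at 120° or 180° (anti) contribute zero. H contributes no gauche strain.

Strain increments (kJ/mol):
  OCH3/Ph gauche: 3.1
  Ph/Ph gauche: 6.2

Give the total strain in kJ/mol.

This conformer (staggered): OCH3–Ph gauche; 3.1 = 3.1 kJ/mol.

3.1 kJ/mol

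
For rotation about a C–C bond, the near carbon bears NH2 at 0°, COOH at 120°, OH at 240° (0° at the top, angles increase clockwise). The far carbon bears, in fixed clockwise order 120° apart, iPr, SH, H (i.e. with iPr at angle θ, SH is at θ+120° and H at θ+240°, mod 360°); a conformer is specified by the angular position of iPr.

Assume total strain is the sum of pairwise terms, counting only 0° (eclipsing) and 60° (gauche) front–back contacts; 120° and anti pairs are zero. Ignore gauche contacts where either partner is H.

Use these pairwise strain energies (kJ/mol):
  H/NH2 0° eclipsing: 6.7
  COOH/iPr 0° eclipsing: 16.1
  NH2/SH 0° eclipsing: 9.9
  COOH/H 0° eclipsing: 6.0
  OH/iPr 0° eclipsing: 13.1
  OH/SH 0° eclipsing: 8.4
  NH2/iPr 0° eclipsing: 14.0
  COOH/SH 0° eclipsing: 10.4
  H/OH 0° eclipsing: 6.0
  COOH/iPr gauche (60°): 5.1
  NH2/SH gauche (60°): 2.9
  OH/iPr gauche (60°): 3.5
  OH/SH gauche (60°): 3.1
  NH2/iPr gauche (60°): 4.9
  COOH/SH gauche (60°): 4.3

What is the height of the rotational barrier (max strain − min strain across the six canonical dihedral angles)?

16.6 kJ/mol

iPr at 0° (eclipsed): NH2–iPr eclipsed, COOH–SH eclipsed, OH–H eclipsed; 14.0 + 10.4 + 6.0 = 30.4 kJ/mol.
iPr at 60° (staggered): NH2–iPr gauche, COOH–iPr gauche, COOH–SH gauche, OH–SH gauche; 4.9 + 5.1 + 4.3 + 3.1 = 17.4 kJ/mol.
iPr at 120° (eclipsed): NH2–H eclipsed, COOH–iPr eclipsed, OH–SH eclipsed; 6.7 + 16.1 + 8.4 = 31.2 kJ/mol.
iPr at 180° (staggered): NH2–SH gauche, COOH–iPr gauche, OH–iPr gauche, OH–SH gauche; 2.9 + 5.1 + 3.5 + 3.1 = 14.6 kJ/mol.
iPr at 240° (eclipsed): NH2–SH eclipsed, COOH–H eclipsed, OH–iPr eclipsed; 9.9 + 6.0 + 13.1 = 29.0 kJ/mol.
iPr at 300° (staggered): NH2–iPr gauche, NH2–SH gauche, COOH–SH gauche, OH–iPr gauche; 4.9 + 2.9 + 4.3 + 3.5 = 15.6 kJ/mol.
Max at 120° (31.2 kJ/mol), min at 180° (14.6 kJ/mol); barrier = 16.6 kJ/mol.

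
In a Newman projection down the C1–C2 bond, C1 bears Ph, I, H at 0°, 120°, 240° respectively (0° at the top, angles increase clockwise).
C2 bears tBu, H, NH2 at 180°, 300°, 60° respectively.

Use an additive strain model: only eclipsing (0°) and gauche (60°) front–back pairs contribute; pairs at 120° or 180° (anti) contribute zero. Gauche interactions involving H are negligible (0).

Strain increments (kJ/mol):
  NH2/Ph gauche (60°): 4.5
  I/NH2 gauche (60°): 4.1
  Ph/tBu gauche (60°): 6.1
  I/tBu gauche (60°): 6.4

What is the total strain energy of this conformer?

This conformer (staggered): Ph(0°)/NH2(60°) gauche 4.5; I(120°)/tBu(180°) gauche 6.4; I(120°)/NH2(60°) gauche 4.1 → 15.0 kJ/mol.

15.0 kJ/mol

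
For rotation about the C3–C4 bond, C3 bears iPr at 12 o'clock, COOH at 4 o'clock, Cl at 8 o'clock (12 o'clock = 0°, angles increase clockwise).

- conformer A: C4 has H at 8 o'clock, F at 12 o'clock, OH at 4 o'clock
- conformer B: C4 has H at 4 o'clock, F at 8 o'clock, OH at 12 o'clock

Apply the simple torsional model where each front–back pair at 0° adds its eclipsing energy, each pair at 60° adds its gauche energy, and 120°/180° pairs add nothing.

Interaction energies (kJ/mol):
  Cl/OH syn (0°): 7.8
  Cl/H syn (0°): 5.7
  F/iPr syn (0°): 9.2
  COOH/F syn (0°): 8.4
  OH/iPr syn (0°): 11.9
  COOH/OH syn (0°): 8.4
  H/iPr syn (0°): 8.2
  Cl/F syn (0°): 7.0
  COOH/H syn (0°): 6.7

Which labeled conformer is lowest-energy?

A is eclipsed. iPr at 0° is eclipsed with F at 0° (9.2); COOH at 120° is eclipsed with OH at 120° (8.4); Cl at 240° is eclipsed with H at 240° (5.7). Total 23.3 kJ/mol.
B is eclipsed. iPr at 0° is eclipsed with OH at 0° (11.9); COOH at 120° is eclipsed with H at 120° (6.7); Cl at 240° is eclipsed with F at 240° (7.0). Total 25.6 kJ/mol.
A has the lowest total (23.3 kJ/mol).

A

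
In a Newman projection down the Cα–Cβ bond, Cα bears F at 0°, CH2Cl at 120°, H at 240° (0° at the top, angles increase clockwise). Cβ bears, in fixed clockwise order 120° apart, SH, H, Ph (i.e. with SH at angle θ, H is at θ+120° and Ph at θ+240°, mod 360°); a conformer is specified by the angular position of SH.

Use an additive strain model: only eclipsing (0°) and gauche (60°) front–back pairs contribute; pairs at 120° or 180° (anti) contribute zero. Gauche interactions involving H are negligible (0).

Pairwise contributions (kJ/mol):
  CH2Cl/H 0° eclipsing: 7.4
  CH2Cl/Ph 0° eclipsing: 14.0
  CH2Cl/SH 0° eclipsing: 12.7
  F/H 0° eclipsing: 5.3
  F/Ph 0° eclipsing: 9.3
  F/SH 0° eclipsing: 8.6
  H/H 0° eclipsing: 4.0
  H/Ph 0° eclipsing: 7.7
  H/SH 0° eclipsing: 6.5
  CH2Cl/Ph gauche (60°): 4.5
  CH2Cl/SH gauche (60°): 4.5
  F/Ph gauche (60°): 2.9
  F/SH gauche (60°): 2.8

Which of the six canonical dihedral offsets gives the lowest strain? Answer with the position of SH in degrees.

SH at 0° is eclipsed. F at 0° is eclipsed with SH at 0° (8.6); CH2Cl at 120° is eclipsed with H at 120° (7.4); H at 240° is eclipsed with Ph at 240° (7.7). Total 23.7 kJ/mol.
SH at 60° is staggered. F at 0° is gauche with SH at 60° (2.8); F at 0° is gauche with Ph at 300° (2.9); CH2Cl at 120° is gauche with SH at 60° (4.5). Total 10.2 kJ/mol.
SH at 120° is eclipsed. F at 0° is eclipsed with Ph at 0° (9.3); CH2Cl at 120° is eclipsed with SH at 120° (12.7); H at 240° is eclipsed with H at 240° (4.0). Total 26.0 kJ/mol.
SH at 180° is staggered. F at 0° is gauche with Ph at 60° (2.9); CH2Cl at 120° is gauche with SH at 180° (4.5); CH2Cl at 120° is gauche with Ph at 60° (4.5). Total 11.9 kJ/mol.
SH at 240° is eclipsed. F at 0° is eclipsed with H at 0° (5.3); CH2Cl at 120° is eclipsed with Ph at 120° (14.0); H at 240° is eclipsed with SH at 240° (6.5). Total 25.8 kJ/mol.
SH at 300° is staggered. F at 0° is gauche with SH at 300° (2.8); CH2Cl at 120° is gauche with Ph at 180° (4.5). Total 7.3 kJ/mol.
The minimum (7.3 kJ/mol) occurs with SH at 300°.

300°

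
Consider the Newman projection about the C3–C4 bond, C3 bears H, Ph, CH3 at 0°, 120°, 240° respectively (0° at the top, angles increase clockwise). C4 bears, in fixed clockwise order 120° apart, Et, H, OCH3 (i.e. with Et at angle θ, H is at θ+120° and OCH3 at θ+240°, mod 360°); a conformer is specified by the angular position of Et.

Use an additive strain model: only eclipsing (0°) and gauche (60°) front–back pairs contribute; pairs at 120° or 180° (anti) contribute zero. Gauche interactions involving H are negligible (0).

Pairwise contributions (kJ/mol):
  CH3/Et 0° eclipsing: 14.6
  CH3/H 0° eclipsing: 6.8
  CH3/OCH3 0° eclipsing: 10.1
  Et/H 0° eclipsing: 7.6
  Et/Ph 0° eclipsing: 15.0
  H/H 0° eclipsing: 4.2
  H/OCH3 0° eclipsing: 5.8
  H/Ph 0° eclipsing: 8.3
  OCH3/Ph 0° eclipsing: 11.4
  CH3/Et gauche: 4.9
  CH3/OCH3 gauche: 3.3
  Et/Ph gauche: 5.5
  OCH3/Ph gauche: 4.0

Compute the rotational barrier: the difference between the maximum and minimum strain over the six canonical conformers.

21.4 kJ/mol

Et at 0° (eclipsed): H(0°)/Et(0°) eclipsed 7.6; Ph(120°)/H(120°) eclipsed 8.3; CH3(240°)/OCH3(240°) eclipsed 10.1 → 26.0 kJ/mol.
Et at 60° (staggered): Ph(120°)/Et(60°) gauche 5.5; CH3(240°)/OCH3(300°) gauche 3.3 → 8.8 kJ/mol.
Et at 120° (eclipsed): H(0°)/OCH3(0°) eclipsed 5.8; Ph(120°)/Et(120°) eclipsed 15.0; CH3(240°)/H(240°) eclipsed 6.8 → 27.6 kJ/mol.
Et at 180° (staggered): Ph(120°)/Et(180°) gauche 5.5; Ph(120°)/OCH3(60°) gauche 4.0; CH3(240°)/Et(180°) gauche 4.9 → 14.4 kJ/mol.
Et at 240° (eclipsed): H(0°)/H(0°) eclipsed 4.2; Ph(120°)/OCH3(120°) eclipsed 11.4; CH3(240°)/Et(240°) eclipsed 14.6 → 30.2 kJ/mol.
Et at 300° (staggered): Ph(120°)/OCH3(180°) gauche 4.0; CH3(240°)/Et(300°) gauche 4.9; CH3(240°)/OCH3(180°) gauche 3.3 → 12.2 kJ/mol.
Max at 240° (30.2 kJ/mol), min at 60° (8.8 kJ/mol); barrier = 21.4 kJ/mol.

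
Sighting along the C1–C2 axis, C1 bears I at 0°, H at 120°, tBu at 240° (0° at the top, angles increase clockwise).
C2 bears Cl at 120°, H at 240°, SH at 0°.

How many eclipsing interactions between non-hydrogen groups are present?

1

Non-H eclipsing pairs: I(0°)/SH(0°) — 1 interaction.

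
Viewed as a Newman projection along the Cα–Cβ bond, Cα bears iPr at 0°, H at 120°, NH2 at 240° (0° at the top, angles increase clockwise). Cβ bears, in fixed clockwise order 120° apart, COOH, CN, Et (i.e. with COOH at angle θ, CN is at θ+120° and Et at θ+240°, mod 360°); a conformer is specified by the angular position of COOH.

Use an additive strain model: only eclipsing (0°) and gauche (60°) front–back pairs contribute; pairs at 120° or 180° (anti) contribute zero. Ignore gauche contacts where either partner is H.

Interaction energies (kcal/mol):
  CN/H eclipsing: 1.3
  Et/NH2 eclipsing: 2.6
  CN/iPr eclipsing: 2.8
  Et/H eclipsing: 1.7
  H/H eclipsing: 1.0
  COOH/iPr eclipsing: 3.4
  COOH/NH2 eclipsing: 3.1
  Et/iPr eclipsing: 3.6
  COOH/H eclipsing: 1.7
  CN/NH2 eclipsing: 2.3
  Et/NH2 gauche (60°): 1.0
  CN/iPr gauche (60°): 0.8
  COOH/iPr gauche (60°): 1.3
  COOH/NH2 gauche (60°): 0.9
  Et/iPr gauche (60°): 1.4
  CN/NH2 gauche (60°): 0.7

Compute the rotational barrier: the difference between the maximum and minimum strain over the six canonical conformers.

3.8 kcal/mol

COOH at 0° is eclipsed. iPr at 0° is eclipsed with COOH at 0° (3.4); H at 120° is eclipsed with CN at 120° (1.3); NH2 at 240° is eclipsed with Et at 240° (2.6). Total 7.3 kcal/mol.
COOH at 60° is staggered. iPr at 0° is gauche with COOH at 60° (1.3); iPr at 0° is gauche with Et at 300° (1.4); NH2 at 240° is gauche with CN at 180° (0.7); NH2 at 240° is gauche with Et at 300° (1.0). Total 4.4 kcal/mol.
COOH at 120° is eclipsed. iPr at 0° is eclipsed with Et at 0° (3.6); H at 120° is eclipsed with COOH at 120° (1.7); NH2 at 240° is eclipsed with CN at 240° (2.3). Total 7.6 kcal/mol.
COOH at 180° is staggered. iPr at 0° is gauche with CN at 300° (0.8); iPr at 0° is gauche with Et at 60° (1.4); NH2 at 240° is gauche with COOH at 180° (0.9); NH2 at 240° is gauche with CN at 300° (0.7). Total 3.8 kcal/mol.
COOH at 240° is eclipsed. iPr at 0° is eclipsed with CN at 0° (2.8); H at 120° is eclipsed with Et at 120° (1.7); NH2 at 240° is eclipsed with COOH at 240° (3.1). Total 7.6 kcal/mol.
COOH at 300° is staggered. iPr at 0° is gauche with COOH at 300° (1.3); iPr at 0° is gauche with CN at 60° (0.8); NH2 at 240° is gauche with COOH at 300° (0.9); NH2 at 240° is gauche with Et at 180° (1.0). Total 4.0 kcal/mol.
Max at 120° (7.6 kcal/mol), min at 180° (3.8 kcal/mol); barrier = 3.8 kcal/mol.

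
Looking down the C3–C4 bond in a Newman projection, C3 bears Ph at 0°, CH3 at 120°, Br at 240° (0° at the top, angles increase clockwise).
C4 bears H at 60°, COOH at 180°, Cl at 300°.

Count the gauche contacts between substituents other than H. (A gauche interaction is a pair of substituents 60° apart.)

4

Non-H gauche pairs: Ph(0°)/Cl(300°); CH3(120°)/COOH(180°); Br(240°)/COOH(180°); Br(240°)/Cl(300°) — 4 interactions.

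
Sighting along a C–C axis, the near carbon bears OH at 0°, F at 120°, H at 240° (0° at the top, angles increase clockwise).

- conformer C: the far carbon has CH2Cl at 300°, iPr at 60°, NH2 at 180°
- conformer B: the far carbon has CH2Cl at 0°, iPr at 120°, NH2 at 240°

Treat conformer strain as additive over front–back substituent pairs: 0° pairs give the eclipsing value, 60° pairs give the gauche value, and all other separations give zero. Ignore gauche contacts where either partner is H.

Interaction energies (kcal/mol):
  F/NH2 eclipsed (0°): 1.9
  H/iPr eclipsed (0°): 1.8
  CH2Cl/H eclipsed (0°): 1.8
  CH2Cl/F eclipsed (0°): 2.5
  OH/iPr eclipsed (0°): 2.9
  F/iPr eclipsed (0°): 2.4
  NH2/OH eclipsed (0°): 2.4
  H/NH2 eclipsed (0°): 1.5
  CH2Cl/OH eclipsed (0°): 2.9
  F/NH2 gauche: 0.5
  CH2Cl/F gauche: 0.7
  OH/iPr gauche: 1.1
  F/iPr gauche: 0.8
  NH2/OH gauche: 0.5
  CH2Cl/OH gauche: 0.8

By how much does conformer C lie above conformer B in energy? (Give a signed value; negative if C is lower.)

C (staggered): OH(0°)/CH2Cl(300°) gauche 0.8; OH(0°)/iPr(60°) gauche 1.1; F(120°)/iPr(60°) gauche 0.8; F(120°)/NH2(180°) gauche 0.5 → 3.2 kcal/mol.
B (eclipsed): OH(0°)/CH2Cl(0°) eclipsed 2.9; F(120°)/iPr(120°) eclipsed 2.4; H(240°)/NH2(240°) eclipsed 1.5 → 6.8 kcal/mol.
E(C) − E(B) = 3.2 − 6.8 = -3.6 kcal/mol.

-3.6 kcal/mol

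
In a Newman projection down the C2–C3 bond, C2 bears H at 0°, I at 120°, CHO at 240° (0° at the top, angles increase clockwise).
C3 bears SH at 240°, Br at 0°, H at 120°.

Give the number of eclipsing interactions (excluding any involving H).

1

Non-H eclipsing pairs: CHO(240°)/SH(240°) — 1 interaction.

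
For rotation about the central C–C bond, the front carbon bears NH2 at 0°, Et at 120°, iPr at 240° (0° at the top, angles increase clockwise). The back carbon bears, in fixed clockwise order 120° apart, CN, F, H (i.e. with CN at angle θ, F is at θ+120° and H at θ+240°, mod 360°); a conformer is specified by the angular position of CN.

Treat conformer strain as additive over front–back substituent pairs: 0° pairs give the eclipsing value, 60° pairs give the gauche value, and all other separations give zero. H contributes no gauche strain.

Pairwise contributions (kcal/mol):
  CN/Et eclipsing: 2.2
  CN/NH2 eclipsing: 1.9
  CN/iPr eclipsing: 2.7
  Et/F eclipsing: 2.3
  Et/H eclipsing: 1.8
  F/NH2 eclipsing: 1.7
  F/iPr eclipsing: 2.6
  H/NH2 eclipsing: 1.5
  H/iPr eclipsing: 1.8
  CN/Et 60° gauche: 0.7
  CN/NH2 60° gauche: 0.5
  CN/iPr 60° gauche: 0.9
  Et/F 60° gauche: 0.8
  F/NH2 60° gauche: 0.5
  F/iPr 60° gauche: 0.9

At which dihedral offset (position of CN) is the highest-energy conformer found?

CN at 0° (eclipsed): NH2–CN eclipsed, Et–F eclipsed, iPr–H eclipsed; 1.9 + 2.3 + 1.8 = 6.0 kcal/mol.
CN at 60° (staggered): NH2–CN gauche, Et–CN gauche, Et–F gauche, iPr–F gauche; 0.5 + 0.7 + 0.8 + 0.9 = 2.9 kcal/mol.
CN at 120° (eclipsed): NH2–H eclipsed, Et–CN eclipsed, iPr–F eclipsed; 1.5 + 2.2 + 2.6 = 6.3 kcal/mol.
CN at 180° (staggered): NH2–F gauche, Et–CN gauche, iPr–CN gauche, iPr–F gauche; 0.5 + 0.7 + 0.9 + 0.9 = 3.0 kcal/mol.
CN at 240° (eclipsed): NH2–F eclipsed, Et–H eclipsed, iPr–CN eclipsed; 1.7 + 1.8 + 2.7 = 6.2 kcal/mol.
CN at 300° (staggered): NH2–CN gauche, NH2–F gauche, Et–F gauche, iPr–CN gauche; 0.5 + 0.5 + 0.8 + 0.9 = 2.7 kcal/mol.
The maximum (6.3 kcal/mol) occurs with CN at 120°.

120°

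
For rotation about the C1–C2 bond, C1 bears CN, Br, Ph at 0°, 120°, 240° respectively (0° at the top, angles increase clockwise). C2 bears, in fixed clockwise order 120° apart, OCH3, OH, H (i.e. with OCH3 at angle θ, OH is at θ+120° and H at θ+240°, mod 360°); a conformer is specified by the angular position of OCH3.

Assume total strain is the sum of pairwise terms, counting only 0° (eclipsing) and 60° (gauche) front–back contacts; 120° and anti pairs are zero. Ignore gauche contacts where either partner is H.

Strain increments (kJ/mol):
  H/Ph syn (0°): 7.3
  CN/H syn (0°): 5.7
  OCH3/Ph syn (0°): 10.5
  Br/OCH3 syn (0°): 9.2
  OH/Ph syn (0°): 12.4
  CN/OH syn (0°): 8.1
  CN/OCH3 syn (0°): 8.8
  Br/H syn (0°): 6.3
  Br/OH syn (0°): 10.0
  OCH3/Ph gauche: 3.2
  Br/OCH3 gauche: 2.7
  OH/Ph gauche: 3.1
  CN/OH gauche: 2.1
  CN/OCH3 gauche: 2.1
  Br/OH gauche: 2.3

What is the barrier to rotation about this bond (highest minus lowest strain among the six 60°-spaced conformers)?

OCH3 at 0° (eclipsed): CN–OCH3 eclipsed, Br–OH eclipsed, Ph–H eclipsed; 8.8 + 10.0 + 7.3 = 26.1 kJ/mol.
OCH3 at 60° (staggered): CN–OCH3 gauche, Br–OCH3 gauche, Br–OH gauche, Ph–OH gauche; 2.1 + 2.7 + 2.3 + 3.1 = 10.2 kJ/mol.
OCH3 at 120° (eclipsed): CN–H eclipsed, Br–OCH3 eclipsed, Ph–OH eclipsed; 5.7 + 9.2 + 12.4 = 27.3 kJ/mol.
OCH3 at 180° (staggered): CN–OH gauche, Br–OCH3 gauche, Ph–OCH3 gauche, Ph–OH gauche; 2.1 + 2.7 + 3.2 + 3.1 = 11.1 kJ/mol.
OCH3 at 240° (eclipsed): CN–OH eclipsed, Br–H eclipsed, Ph–OCH3 eclipsed; 8.1 + 6.3 + 10.5 = 24.9 kJ/mol.
OCH3 at 300° (staggered): CN–OCH3 gauche, CN–OH gauche, Br–OH gauche, Ph–OCH3 gauche; 2.1 + 2.1 + 2.3 + 3.2 = 9.7 kJ/mol.
Max at 120° (27.3 kJ/mol), min at 300° (9.7 kJ/mol); barrier = 17.6 kJ/mol.

17.6 kJ/mol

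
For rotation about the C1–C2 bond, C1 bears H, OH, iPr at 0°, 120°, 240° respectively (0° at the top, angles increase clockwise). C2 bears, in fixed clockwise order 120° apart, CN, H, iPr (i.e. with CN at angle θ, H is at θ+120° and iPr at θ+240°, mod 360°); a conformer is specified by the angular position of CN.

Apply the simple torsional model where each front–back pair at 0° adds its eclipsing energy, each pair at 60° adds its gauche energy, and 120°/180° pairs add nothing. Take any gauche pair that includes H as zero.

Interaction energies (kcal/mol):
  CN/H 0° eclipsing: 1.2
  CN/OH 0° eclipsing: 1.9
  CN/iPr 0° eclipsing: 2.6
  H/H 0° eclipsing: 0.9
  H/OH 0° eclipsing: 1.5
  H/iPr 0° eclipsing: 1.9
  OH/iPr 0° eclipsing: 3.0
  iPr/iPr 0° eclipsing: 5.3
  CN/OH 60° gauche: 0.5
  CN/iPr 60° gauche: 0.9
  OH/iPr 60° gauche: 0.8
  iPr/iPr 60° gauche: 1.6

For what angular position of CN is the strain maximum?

CN at 0° (eclipsed): H(0°)/CN(0°) eclipsed 1.2; OH(120°)/H(120°) eclipsed 1.5; iPr(240°)/iPr(240°) eclipsed 5.3 → 8.0 kcal/mol.
CN at 60° (staggered): OH(120°)/CN(60°) gauche 0.5; iPr(240°)/iPr(300°) gauche 1.6 → 2.1 kcal/mol.
CN at 120° (eclipsed): H(0°)/iPr(0°) eclipsed 1.9; OH(120°)/CN(120°) eclipsed 1.9; iPr(240°)/H(240°) eclipsed 1.9 → 5.7 kcal/mol.
CN at 180° (staggered): OH(120°)/CN(180°) gauche 0.5; OH(120°)/iPr(60°) gauche 0.8; iPr(240°)/CN(180°) gauche 0.9 → 2.2 kcal/mol.
CN at 240° (eclipsed): H(0°)/H(0°) eclipsed 0.9; OH(120°)/iPr(120°) eclipsed 3.0; iPr(240°)/CN(240°) eclipsed 2.6 → 6.5 kcal/mol.
CN at 300° (staggered): OH(120°)/iPr(180°) gauche 0.8; iPr(240°)/CN(300°) gauche 0.9; iPr(240°)/iPr(180°) gauche 1.6 → 3.3 kcal/mol.
The maximum (8.0 kcal/mol) occurs with CN at 0°.

0°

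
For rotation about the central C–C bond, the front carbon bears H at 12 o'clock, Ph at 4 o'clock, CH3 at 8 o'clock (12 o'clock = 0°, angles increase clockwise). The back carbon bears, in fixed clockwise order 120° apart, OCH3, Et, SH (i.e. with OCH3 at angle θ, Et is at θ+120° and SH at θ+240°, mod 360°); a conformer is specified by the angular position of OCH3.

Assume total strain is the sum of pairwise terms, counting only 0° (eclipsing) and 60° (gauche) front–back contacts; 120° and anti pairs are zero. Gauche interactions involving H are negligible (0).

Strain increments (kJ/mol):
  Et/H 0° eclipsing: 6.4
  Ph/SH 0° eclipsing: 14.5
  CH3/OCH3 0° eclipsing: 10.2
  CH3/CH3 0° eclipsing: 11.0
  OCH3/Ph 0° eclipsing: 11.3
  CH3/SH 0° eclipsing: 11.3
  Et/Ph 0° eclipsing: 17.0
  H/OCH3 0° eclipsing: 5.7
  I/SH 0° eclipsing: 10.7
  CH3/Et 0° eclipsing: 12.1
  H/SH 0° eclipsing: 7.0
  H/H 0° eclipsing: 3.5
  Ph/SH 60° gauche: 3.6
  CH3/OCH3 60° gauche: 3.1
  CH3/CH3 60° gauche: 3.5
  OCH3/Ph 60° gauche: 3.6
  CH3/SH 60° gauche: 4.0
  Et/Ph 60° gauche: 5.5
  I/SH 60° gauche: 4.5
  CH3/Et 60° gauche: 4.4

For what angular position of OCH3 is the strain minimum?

OCH3 at 0° is eclipsed. H at 0° is eclipsed with OCH3 at 0° (5.7); Ph at 120° is eclipsed with Et at 120° (17.0); CH3 at 240° is eclipsed with SH at 240° (11.3). Total 34.0 kJ/mol.
OCH3 at 60° is staggered. Ph at 120° is gauche with OCH3 at 60° (3.6); Ph at 120° is gauche with Et at 180° (5.5); CH3 at 240° is gauche with Et at 180° (4.4); CH3 at 240° is gauche with SH at 300° (4.0). Total 17.5 kJ/mol.
OCH3 at 120° is eclipsed. H at 0° is eclipsed with SH at 0° (7.0); Ph at 120° is eclipsed with OCH3 at 120° (11.3); CH3 at 240° is eclipsed with Et at 240° (12.1). Total 30.4 kJ/mol.
OCH3 at 180° is staggered. Ph at 120° is gauche with OCH3 at 180° (3.6); Ph at 120° is gauche with SH at 60° (3.6); CH3 at 240° is gauche with OCH3 at 180° (3.1); CH3 at 240° is gauche with Et at 300° (4.4). Total 14.7 kJ/mol.
OCH3 at 240° is eclipsed. H at 0° is eclipsed with Et at 0° (6.4); Ph at 120° is eclipsed with SH at 120° (14.5); CH3 at 240° is eclipsed with OCH3 at 240° (10.2). Total 31.1 kJ/mol.
OCH3 at 300° is staggered. Ph at 120° is gauche with Et at 60° (5.5); Ph at 120° is gauche with SH at 180° (3.6); CH3 at 240° is gauche with OCH3 at 300° (3.1); CH3 at 240° is gauche with SH at 180° (4.0). Total 16.2 kJ/mol.
The minimum (14.7 kJ/mol) occurs with OCH3 at 180°.

180°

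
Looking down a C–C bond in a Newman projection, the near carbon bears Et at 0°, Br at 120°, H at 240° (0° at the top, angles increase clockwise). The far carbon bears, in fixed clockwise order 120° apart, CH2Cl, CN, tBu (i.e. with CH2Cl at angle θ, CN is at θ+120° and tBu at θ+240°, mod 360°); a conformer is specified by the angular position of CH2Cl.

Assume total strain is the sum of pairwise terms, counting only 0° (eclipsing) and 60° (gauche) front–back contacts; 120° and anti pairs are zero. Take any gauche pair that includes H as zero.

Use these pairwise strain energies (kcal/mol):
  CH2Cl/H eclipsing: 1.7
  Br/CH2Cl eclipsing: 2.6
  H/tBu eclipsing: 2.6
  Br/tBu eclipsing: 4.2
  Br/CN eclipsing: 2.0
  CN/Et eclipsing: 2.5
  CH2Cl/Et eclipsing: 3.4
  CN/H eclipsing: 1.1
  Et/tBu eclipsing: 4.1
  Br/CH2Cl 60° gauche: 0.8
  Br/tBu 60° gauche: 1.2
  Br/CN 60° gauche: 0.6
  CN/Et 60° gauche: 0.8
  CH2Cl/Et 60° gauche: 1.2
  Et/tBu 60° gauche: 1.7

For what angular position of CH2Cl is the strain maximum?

CH2Cl at 0° (eclipsed): Et(0°)/CH2Cl(0°) eclipsed 3.4; Br(120°)/CN(120°) eclipsed 2.0; H(240°)/tBu(240°) eclipsed 2.6 → 8.0 kcal/mol.
CH2Cl at 60° (staggered): Et(0°)/CH2Cl(60°) gauche 1.2; Et(0°)/tBu(300°) gauche 1.7; Br(120°)/CH2Cl(60°) gauche 0.8; Br(120°)/CN(180°) gauche 0.6 → 4.3 kcal/mol.
CH2Cl at 120° (eclipsed): Et(0°)/tBu(0°) eclipsed 4.1; Br(120°)/CH2Cl(120°) eclipsed 2.6; H(240°)/CN(240°) eclipsed 1.1 → 7.8 kcal/mol.
CH2Cl at 180° (staggered): Et(0°)/CN(300°) gauche 0.8; Et(0°)/tBu(60°) gauche 1.7; Br(120°)/CH2Cl(180°) gauche 0.8; Br(120°)/tBu(60°) gauche 1.2 → 4.5 kcal/mol.
CH2Cl at 240° (eclipsed): Et(0°)/CN(0°) eclipsed 2.5; Br(120°)/tBu(120°) eclipsed 4.2; H(240°)/CH2Cl(240°) eclipsed 1.7 → 8.4 kcal/mol.
CH2Cl at 300° (staggered): Et(0°)/CH2Cl(300°) gauche 1.2; Et(0°)/CN(60°) gauche 0.8; Br(120°)/CN(60°) gauche 0.6; Br(120°)/tBu(180°) gauche 1.2 → 3.8 kcal/mol.
The maximum (8.4 kcal/mol) occurs with CH2Cl at 240°.

240°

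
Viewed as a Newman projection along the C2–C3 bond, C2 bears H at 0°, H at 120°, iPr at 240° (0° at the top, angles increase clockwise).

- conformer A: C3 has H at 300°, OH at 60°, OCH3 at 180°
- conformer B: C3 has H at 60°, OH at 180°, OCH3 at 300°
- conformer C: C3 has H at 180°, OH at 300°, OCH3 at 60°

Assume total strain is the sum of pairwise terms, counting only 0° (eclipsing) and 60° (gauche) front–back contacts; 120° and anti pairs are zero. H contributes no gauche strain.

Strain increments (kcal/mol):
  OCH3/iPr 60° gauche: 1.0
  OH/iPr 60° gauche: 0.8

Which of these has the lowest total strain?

C

A (staggered): iPr–OCH3 gauche; 1.0 = 1.0 kcal/mol.
B (staggered): iPr–OH gauche, iPr–OCH3 gauche; 0.8 + 1.0 = 1.8 kcal/mol.
C (staggered): iPr–OH gauche; 0.8 = 0.8 kcal/mol.
C has the lowest total (0.8 kcal/mol).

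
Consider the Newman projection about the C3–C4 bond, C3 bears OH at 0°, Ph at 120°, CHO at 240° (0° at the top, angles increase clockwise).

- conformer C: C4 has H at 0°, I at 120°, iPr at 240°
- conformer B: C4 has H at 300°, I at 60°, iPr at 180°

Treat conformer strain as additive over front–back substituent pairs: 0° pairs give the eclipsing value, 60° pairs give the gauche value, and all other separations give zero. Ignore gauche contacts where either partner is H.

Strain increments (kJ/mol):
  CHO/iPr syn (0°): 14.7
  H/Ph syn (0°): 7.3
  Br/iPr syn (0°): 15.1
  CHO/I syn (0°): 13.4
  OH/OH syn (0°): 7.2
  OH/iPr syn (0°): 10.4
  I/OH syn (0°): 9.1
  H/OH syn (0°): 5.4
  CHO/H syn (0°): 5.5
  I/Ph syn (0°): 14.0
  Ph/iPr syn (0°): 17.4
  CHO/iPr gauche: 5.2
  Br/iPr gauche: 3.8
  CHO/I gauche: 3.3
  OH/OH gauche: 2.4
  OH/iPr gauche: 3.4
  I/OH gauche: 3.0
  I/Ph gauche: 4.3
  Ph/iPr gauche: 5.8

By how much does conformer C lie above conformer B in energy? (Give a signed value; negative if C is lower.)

+15.8 kJ/mol

C (eclipsed): OH(0°)/H(0°) eclipsed 5.4; Ph(120°)/I(120°) eclipsed 14.0; CHO(240°)/iPr(240°) eclipsed 14.7 → 34.1 kJ/mol.
B (staggered): OH(0°)/I(60°) gauche 3.0; Ph(120°)/I(60°) gauche 4.3; Ph(120°)/iPr(180°) gauche 5.8; CHO(240°)/iPr(180°) gauche 5.2 → 18.3 kJ/mol.
E(C) − E(B) = 34.1 − 18.3 = +15.8 kJ/mol.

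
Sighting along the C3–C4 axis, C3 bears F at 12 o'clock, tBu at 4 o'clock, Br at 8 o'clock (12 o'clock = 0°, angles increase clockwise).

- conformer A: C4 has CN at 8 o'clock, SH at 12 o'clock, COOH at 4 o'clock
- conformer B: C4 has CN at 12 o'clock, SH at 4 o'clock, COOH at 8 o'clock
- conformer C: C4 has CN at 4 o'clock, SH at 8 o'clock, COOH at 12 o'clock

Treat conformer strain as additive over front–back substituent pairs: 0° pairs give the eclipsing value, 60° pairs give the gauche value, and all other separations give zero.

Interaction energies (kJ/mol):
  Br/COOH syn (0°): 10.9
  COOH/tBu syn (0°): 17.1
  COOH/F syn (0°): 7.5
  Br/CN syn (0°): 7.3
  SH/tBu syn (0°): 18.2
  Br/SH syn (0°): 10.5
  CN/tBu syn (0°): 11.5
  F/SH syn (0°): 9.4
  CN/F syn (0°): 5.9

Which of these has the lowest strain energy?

A (eclipsed): F(0°)/SH(0°) eclipsed 9.4; tBu(120°)/COOH(120°) eclipsed 17.1; Br(240°)/CN(240°) eclipsed 7.3 → 33.8 kJ/mol.
B (eclipsed): F(0°)/CN(0°) eclipsed 5.9; tBu(120°)/SH(120°) eclipsed 18.2; Br(240°)/COOH(240°) eclipsed 10.9 → 35.0 kJ/mol.
C (eclipsed): F(0°)/COOH(0°) eclipsed 7.5; tBu(120°)/CN(120°) eclipsed 11.5; Br(240°)/SH(240°) eclipsed 10.5 → 29.5 kJ/mol.
C has the lowest total (29.5 kJ/mol).

C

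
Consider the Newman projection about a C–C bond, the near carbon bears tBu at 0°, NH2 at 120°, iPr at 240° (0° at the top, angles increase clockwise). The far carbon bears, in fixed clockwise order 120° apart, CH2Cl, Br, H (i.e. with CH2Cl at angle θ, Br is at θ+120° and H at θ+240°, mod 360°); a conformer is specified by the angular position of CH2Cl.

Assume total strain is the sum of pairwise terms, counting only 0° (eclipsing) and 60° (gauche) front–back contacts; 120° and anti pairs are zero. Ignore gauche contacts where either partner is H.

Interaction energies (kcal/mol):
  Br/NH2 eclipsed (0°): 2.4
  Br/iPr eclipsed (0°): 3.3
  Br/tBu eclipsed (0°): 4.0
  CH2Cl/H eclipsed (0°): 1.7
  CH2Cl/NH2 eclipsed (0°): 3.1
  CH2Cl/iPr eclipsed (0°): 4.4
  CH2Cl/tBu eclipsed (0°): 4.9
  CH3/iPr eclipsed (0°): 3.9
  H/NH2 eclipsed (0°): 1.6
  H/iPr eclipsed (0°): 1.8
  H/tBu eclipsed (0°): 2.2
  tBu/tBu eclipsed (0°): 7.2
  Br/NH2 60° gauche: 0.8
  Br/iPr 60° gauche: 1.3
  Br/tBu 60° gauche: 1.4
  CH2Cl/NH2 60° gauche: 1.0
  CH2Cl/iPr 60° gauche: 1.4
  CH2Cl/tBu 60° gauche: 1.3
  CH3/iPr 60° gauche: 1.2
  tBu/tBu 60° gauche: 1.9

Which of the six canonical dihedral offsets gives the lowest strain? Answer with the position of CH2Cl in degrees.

60°

CH2Cl at 0° (eclipsed): tBu(0°)/CH2Cl(0°) eclipsed 4.9; NH2(120°)/Br(120°) eclipsed 2.4; iPr(240°)/H(240°) eclipsed 1.8 → 9.1 kcal/mol.
CH2Cl at 60° (staggered): tBu(0°)/CH2Cl(60°) gauche 1.3; NH2(120°)/CH2Cl(60°) gauche 1.0; NH2(120°)/Br(180°) gauche 0.8; iPr(240°)/Br(180°) gauche 1.3 → 4.4 kcal/mol.
CH2Cl at 120° (eclipsed): tBu(0°)/H(0°) eclipsed 2.2; NH2(120°)/CH2Cl(120°) eclipsed 3.1; iPr(240°)/Br(240°) eclipsed 3.3 → 8.6 kcal/mol.
CH2Cl at 180° (staggered): tBu(0°)/Br(300°) gauche 1.4; NH2(120°)/CH2Cl(180°) gauche 1.0; iPr(240°)/CH2Cl(180°) gauche 1.4; iPr(240°)/Br(300°) gauche 1.3 → 5.1 kcal/mol.
CH2Cl at 240° (eclipsed): tBu(0°)/Br(0°) eclipsed 4.0; NH2(120°)/H(120°) eclipsed 1.6; iPr(240°)/CH2Cl(240°) eclipsed 4.4 → 10.0 kcal/mol.
CH2Cl at 300° (staggered): tBu(0°)/CH2Cl(300°) gauche 1.3; tBu(0°)/Br(60°) gauche 1.4; NH2(120°)/Br(60°) gauche 0.8; iPr(240°)/CH2Cl(300°) gauche 1.4 → 4.9 kcal/mol.
The minimum (4.4 kcal/mol) occurs with CH2Cl at 60°.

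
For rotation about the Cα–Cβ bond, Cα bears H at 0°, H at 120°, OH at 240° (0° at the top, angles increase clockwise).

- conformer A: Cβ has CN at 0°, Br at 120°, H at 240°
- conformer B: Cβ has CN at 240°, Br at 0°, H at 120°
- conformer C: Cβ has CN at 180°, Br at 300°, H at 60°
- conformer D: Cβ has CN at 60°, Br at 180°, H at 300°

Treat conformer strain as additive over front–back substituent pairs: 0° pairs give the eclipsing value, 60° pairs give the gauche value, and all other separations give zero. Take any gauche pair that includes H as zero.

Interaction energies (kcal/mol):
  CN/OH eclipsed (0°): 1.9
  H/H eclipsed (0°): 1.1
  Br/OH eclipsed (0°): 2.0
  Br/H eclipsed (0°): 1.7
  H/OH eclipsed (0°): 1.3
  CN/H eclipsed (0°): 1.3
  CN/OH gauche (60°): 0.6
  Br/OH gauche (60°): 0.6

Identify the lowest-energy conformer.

D

A (eclipsed): H–CN eclipsed, H–Br eclipsed, OH–H eclipsed; 1.3 + 1.7 + 1.3 = 4.3 kcal/mol.
B (eclipsed): H–Br eclipsed, H–H eclipsed, OH–CN eclipsed; 1.7 + 1.1 + 1.9 = 4.7 kcal/mol.
C (staggered): OH–CN gauche, OH–Br gauche; 0.6 + 0.6 = 1.2 kcal/mol.
D (staggered): OH–Br gauche; 0.6 = 0.6 kcal/mol.
D has the lowest total (0.6 kcal/mol).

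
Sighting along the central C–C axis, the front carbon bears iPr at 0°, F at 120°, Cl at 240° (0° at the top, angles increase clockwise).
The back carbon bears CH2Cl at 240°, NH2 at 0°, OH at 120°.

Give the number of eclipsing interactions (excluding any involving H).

3

Non-H eclipsing pairs: iPr(0°)/NH2(0°); F(120°)/OH(120°); Cl(240°)/CH2Cl(240°) — 3 interactions.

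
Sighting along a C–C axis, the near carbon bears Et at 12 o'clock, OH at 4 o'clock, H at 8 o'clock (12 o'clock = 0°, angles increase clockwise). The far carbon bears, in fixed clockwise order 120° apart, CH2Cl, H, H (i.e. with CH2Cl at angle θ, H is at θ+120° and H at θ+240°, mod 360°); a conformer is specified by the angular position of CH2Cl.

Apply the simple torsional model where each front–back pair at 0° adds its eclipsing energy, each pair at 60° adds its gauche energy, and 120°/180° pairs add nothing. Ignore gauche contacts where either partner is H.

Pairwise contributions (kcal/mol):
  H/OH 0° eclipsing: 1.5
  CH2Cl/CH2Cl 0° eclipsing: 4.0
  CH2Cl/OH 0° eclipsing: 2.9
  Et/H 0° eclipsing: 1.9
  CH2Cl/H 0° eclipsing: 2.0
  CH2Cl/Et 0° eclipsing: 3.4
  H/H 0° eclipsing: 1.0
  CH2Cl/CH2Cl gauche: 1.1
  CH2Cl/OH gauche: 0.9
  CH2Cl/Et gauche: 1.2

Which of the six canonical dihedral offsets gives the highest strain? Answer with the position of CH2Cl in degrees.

CH2Cl at 0° (eclipsed): Et–CH2Cl eclipsed, OH–H eclipsed, H–H eclipsed; 3.4 + 1.5 + 1.0 = 5.9 kcal/mol.
CH2Cl at 60° (staggered): Et–CH2Cl gauche, OH–CH2Cl gauche; 1.2 + 0.9 = 2.1 kcal/mol.
CH2Cl at 120° (eclipsed): Et–H eclipsed, OH–CH2Cl eclipsed, H–H eclipsed; 1.9 + 2.9 + 1.0 = 5.8 kcal/mol.
CH2Cl at 180° (staggered): OH–CH2Cl gauche; 0.9 = 0.9 kcal/mol.
CH2Cl at 240° (eclipsed): Et–H eclipsed, OH–H eclipsed, H–CH2Cl eclipsed; 1.9 + 1.5 + 2.0 = 5.4 kcal/mol.
CH2Cl at 300° (staggered): Et–CH2Cl gauche; 1.2 = 1.2 kcal/mol.
The maximum (5.9 kcal/mol) occurs with CH2Cl at 0°.

0°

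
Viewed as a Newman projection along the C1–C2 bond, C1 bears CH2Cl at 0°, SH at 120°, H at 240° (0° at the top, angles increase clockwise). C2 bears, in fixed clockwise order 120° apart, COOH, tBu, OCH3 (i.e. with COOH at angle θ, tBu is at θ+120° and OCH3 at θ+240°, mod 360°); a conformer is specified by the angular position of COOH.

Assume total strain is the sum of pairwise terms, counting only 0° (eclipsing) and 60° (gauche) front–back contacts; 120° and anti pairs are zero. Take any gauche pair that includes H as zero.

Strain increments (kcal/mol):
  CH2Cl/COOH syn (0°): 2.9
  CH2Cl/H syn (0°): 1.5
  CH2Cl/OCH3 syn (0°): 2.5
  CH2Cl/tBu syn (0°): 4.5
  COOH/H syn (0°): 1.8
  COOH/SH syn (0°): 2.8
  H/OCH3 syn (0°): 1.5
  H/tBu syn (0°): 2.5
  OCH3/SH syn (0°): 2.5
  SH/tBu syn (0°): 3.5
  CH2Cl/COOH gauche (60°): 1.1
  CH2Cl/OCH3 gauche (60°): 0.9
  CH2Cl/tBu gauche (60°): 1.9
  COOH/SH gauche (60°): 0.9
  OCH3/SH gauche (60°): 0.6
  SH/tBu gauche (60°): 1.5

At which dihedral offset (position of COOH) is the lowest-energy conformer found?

180°

COOH at 0° (eclipsed): CH2Cl–COOH eclipsed, SH–tBu eclipsed, H–OCH3 eclipsed; 2.9 + 3.5 + 1.5 = 7.9 kcal/mol.
COOH at 60° (staggered): CH2Cl–COOH gauche, CH2Cl–OCH3 gauche, SH–COOH gauche, SH–tBu gauche; 1.1 + 0.9 + 0.9 + 1.5 = 4.4 kcal/mol.
COOH at 120° (eclipsed): CH2Cl–OCH3 eclipsed, SH–COOH eclipsed, H–tBu eclipsed; 2.5 + 2.8 + 2.5 = 7.8 kcal/mol.
COOH at 180° (staggered): CH2Cl–tBu gauche, CH2Cl–OCH3 gauche, SH–COOH gauche, SH–OCH3 gauche; 1.9 + 0.9 + 0.9 + 0.6 = 4.3 kcal/mol.
COOH at 240° (eclipsed): CH2Cl–tBu eclipsed, SH–OCH3 eclipsed, H–COOH eclipsed; 4.5 + 2.5 + 1.8 = 8.8 kcal/mol.
COOH at 300° (staggered): CH2Cl–COOH gauche, CH2Cl–tBu gauche, SH–tBu gauche, SH–OCH3 gauche; 1.1 + 1.9 + 1.5 + 0.6 = 5.1 kcal/mol.
The minimum (4.3 kcal/mol) occurs with COOH at 180°.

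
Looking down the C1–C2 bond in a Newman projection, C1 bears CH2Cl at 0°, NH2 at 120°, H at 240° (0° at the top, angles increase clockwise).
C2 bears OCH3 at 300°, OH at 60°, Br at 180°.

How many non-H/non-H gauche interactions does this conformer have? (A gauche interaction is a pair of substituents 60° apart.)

Non-H gauche pairs: CH2Cl(0°)/OCH3(300°); CH2Cl(0°)/OH(60°); NH2(120°)/OH(60°); NH2(120°)/Br(180°) — 4 interactions.

4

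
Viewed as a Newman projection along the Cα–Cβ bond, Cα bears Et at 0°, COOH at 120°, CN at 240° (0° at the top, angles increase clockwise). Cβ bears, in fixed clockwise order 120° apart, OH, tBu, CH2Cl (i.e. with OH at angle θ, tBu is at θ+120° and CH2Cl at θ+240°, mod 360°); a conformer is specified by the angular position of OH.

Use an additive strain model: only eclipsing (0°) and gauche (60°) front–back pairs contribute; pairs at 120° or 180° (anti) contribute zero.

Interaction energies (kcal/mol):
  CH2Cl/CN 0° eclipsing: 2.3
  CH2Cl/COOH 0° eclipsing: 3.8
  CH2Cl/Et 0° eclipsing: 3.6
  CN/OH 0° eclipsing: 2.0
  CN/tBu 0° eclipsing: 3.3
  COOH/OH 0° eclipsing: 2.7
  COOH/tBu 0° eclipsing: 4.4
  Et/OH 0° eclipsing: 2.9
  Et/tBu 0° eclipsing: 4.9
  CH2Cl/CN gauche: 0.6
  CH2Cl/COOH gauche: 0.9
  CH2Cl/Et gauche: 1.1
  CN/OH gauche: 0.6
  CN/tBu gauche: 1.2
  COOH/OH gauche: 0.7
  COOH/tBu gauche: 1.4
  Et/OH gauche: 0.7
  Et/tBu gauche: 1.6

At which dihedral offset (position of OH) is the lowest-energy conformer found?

60°

OH at 0° is eclipsed. Et at 0° is eclipsed with OH at 0° (2.9); COOH at 120° is eclipsed with tBu at 120° (4.4); CN at 240° is eclipsed with CH2Cl at 240° (2.3). Total 9.6 kcal/mol.
OH at 60° is staggered. Et at 0° is gauche with OH at 60° (0.7); Et at 0° is gauche with CH2Cl at 300° (1.1); COOH at 120° is gauche with OH at 60° (0.7); COOH at 120° is gauche with tBu at 180° (1.4); CN at 240° is gauche with tBu at 180° (1.2); CN at 240° is gauche with CH2Cl at 300° (0.6). Total 5.7 kcal/mol.
OH at 120° is eclipsed. Et at 0° is eclipsed with CH2Cl at 0° (3.6); COOH at 120° is eclipsed with OH at 120° (2.7); CN at 240° is eclipsed with tBu at 240° (3.3). Total 9.6 kcal/mol.
OH at 180° is staggered. Et at 0° is gauche with tBu at 300° (1.6); Et at 0° is gauche with CH2Cl at 60° (1.1); COOH at 120° is gauche with OH at 180° (0.7); COOH at 120° is gauche with CH2Cl at 60° (0.9); CN at 240° is gauche with OH at 180° (0.6); CN at 240° is gauche with tBu at 300° (1.2). Total 6.1 kcal/mol.
OH at 240° is eclipsed. Et at 0° is eclipsed with tBu at 0° (4.9); COOH at 120° is eclipsed with CH2Cl at 120° (3.8); CN at 240° is eclipsed with OH at 240° (2.0). Total 10.7 kcal/mol.
OH at 300° is staggered. Et at 0° is gauche with OH at 300° (0.7); Et at 0° is gauche with tBu at 60° (1.6); COOH at 120° is gauche with tBu at 60° (1.4); COOH at 120° is gauche with CH2Cl at 180° (0.9); CN at 240° is gauche with OH at 300° (0.6); CN at 240° is gauche with CH2Cl at 180° (0.6). Total 5.8 kcal/mol.
The minimum (5.7 kcal/mol) occurs with OH at 60°.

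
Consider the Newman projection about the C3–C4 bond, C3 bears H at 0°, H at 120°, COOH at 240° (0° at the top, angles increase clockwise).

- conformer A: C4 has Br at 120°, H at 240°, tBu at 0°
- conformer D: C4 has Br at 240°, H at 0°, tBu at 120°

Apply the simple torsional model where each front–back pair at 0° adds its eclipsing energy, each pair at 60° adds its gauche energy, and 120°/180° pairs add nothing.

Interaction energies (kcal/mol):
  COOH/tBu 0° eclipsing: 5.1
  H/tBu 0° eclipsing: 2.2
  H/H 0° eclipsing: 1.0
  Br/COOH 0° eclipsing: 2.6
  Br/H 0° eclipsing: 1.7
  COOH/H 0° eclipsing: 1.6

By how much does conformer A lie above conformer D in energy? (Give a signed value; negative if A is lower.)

A (eclipsed): H(0°)/tBu(0°) eclipsed 2.2; H(120°)/Br(120°) eclipsed 1.7; COOH(240°)/H(240°) eclipsed 1.6 → 5.5 kcal/mol.
D (eclipsed): H(0°)/H(0°) eclipsed 1.0; H(120°)/tBu(120°) eclipsed 2.2; COOH(240°)/Br(240°) eclipsed 2.6 → 5.8 kcal/mol.
E(A) − E(D) = 5.5 − 5.8 = -0.3 kcal/mol.

-0.3 kcal/mol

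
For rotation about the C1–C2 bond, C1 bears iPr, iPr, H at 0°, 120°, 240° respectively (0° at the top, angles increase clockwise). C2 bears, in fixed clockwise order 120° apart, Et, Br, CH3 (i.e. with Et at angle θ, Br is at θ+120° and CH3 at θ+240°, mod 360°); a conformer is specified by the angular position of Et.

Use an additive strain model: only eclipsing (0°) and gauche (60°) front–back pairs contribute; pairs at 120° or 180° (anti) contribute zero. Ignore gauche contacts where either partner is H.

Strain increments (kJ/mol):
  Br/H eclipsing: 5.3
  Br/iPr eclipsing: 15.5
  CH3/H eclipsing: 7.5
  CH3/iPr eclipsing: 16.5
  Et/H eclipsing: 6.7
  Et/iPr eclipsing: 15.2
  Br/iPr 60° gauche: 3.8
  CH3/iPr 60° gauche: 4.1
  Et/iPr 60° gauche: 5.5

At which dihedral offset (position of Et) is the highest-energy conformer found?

Et at 0° (eclipsed): iPr(0°)/Et(0°) eclipsed 15.2; iPr(120°)/Br(120°) eclipsed 15.5; H(240°)/CH3(240°) eclipsed 7.5 → 38.2 kJ/mol.
Et at 60° (staggered): iPr(0°)/Et(60°) gauche 5.5; iPr(0°)/CH3(300°) gauche 4.1; iPr(120°)/Et(60°) gauche 5.5; iPr(120°)/Br(180°) gauche 3.8 → 18.9 kJ/mol.
Et at 120° (eclipsed): iPr(0°)/CH3(0°) eclipsed 16.5; iPr(120°)/Et(120°) eclipsed 15.2; H(240°)/Br(240°) eclipsed 5.3 → 37.0 kJ/mol.
Et at 180° (staggered): iPr(0°)/Br(300°) gauche 3.8; iPr(0°)/CH3(60°) gauche 4.1; iPr(120°)/Et(180°) gauche 5.5; iPr(120°)/CH3(60°) gauche 4.1 → 17.5 kJ/mol.
Et at 240° (eclipsed): iPr(0°)/Br(0°) eclipsed 15.5; iPr(120°)/CH3(120°) eclipsed 16.5; H(240°)/Et(240°) eclipsed 6.7 → 38.7 kJ/mol.
Et at 300° (staggered): iPr(0°)/Et(300°) gauche 5.5; iPr(0°)/Br(60°) gauche 3.8; iPr(120°)/Br(60°) gauche 3.8; iPr(120°)/CH3(180°) gauche 4.1 → 17.2 kJ/mol.
The maximum (38.7 kJ/mol) occurs with Et at 240°.

240°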